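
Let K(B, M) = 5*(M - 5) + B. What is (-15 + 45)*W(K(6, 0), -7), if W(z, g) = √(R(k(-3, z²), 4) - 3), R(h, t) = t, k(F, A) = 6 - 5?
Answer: 30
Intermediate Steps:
k(F, A) = 1
K(B, M) = -25 + B + 5*M (K(B, M) = 5*(-5 + M) + B = (-25 + 5*M) + B = -25 + B + 5*M)
W(z, g) = 1 (W(z, g) = √(4 - 3) = √1 = 1)
(-15 + 45)*W(K(6, 0), -7) = (-15 + 45)*1 = 30*1 = 30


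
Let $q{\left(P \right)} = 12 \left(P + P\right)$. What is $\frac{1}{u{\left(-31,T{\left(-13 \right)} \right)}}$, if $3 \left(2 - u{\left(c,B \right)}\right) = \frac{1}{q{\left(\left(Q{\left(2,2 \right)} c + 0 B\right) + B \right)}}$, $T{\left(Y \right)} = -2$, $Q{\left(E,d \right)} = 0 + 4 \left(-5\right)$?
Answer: $\frac{44496}{88991} \approx 0.50001$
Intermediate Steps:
$Q{\left(E,d \right)} = -20$ ($Q{\left(E,d \right)} = 0 - 20 = -20$)
$q{\left(P \right)} = 24 P$ ($q{\left(P \right)} = 12 \cdot 2 P = 24 P$)
$u{\left(c,B \right)} = 2 - \frac{1}{3 \left(- 480 c + 24 B\right)}$ ($u{\left(c,B \right)} = 2 - \frac{1}{3 \cdot 24 \left(\left(- 20 c + 0 B\right) + B\right)} = 2 - \frac{1}{3 \cdot 24 \left(\left(- 20 c + 0\right) + B\right)} = 2 - \frac{1}{3 \cdot 24 \left(- 20 c + B\right)} = 2 - \frac{1}{3 \cdot 24 \left(B - 20 c\right)} = 2 - \frac{1}{3 \left(- 480 c + 24 B\right)}$)
$\frac{1}{u{\left(-31,T{\left(-13 \right)} \right)}} = \frac{1}{\frac{1}{72} \frac{1}{-2 - -620} \left(-1 - -89280 + 144 \left(-2\right)\right)} = \frac{1}{\frac{1}{72} \frac{1}{-2 + 620} \left(-1 + 89280 - 288\right)} = \frac{1}{\frac{1}{72} \cdot \frac{1}{618} \cdot 88991} = \frac{1}{\frac{88991}{44496}} = \frac{44496}{88991}$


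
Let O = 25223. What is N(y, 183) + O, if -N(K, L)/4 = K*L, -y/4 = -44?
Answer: -103609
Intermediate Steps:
y = 176 (y = -4*(-44) = 176)
N(K, L) = -4*K*L
N(y, 183) + O = -4*176*183 + 25223 = -128832 + 25223 = -103609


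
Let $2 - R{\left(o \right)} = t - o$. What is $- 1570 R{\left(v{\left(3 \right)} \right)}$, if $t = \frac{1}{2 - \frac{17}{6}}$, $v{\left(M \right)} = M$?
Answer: $-9734$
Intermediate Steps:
$t = - \frac{6}{5}$ ($t = \frac{1}{2 - \frac{17}{6}} = \frac{1}{- \frac{5}{6}} = - \frac{6}{5} \approx -1.2$)
$R{\left(o \right)} = \frac{16}{5} + o$ ($R{\left(o \right)} = 2 - \left(- \frac{6}{5} - o\right) = 2 + \left(\frac{6}{5} + o\right) = \frac{16}{5} + o$)
$- 1570 R{\left(v{\left(3 \right)} \right)} = - 1570 \left(\frac{16}{5} + 3\right) = \left(-1570\right) \frac{31}{5} = -9734$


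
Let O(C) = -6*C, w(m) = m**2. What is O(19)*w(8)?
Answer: -7296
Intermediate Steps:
O(19)*w(8) = -6*19*8**2 = -114*64 = -7296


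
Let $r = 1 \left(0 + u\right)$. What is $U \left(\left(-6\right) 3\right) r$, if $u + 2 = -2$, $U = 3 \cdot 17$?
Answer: $3672$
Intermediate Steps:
$U = 51$
$u = -4$ ($u = -2 - 2 = -4$)
$r = -4$ ($r = 1 \left(0 - 4\right) = 1 \left(-4\right) = -4$)
$U \left(\left(-6\right) 3\right) r = 51 \left(\left(-6\right) 3\right) \left(-4\right) = 51 \left(-18\right) \left(-4\right) = \left(-918\right) \left(-4\right) = 3672$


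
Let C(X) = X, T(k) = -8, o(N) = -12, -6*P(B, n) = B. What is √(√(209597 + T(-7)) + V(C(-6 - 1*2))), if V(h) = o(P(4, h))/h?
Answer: √(6 + 4*√209589)/2 ≈ 21.431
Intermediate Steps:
P(B, n) = -B/6
V(h) = -12/h
√(√(209597 + T(-7)) + V(C(-6 - 1*2))) = √(√(209597 - 8) - 12/(-6 - 1*2)) = √(√209589 - 12/(-6 - 2)) = √(√209589 - 12/(-8)) = √(√209589 - 12*(-⅛)) = √(√209589 + 3/2) = √(3/2 + √209589)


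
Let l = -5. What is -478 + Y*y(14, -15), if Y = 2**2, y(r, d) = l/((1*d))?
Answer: -1430/3 ≈ -476.67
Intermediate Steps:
y(r, d) = -5/d
Y = 4
-478 + Y*y(14, -15) = -478 + 4*(-5/(-15)) = -478 + 4*(-5*(-1/15)) = -478 + 4*(1/3) = -478 + 4/3 = -1430/3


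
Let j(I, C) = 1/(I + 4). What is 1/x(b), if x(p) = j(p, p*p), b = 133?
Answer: 137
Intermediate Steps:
j(I, C) = 1/(4 + I)
x(p) = 1/(4 + p)
1/x(b) = 1/(1/(4 + 133)) = 1/(1/137) = 137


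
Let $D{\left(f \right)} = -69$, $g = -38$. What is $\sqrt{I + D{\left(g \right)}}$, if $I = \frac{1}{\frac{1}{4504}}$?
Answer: $\sqrt{4435} \approx 66.596$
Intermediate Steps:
$I = 4504$ ($I = \frac{1}{\frac{1}{4504}} = 4504$)
$\sqrt{I + D{\left(g \right)}} = \sqrt{4504 - 69} = \sqrt{4435}$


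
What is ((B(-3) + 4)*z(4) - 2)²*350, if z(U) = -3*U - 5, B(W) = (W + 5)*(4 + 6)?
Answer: 58835000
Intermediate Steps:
B(W) = 50 + 10*W (B(W) = (5 + W)*10 = 50 + 10*W)
z(U) = -5 - 3*U
((B(-3) + 4)*z(4) - 2)²*350 = (((50 + 10*(-3)) + 4)*(-5 - 3*4) - 2)²*350 = (((50 - 30) + 4)*(-5 - 12) - 2)²*350 = ((20 + 4)*(-17) - 2)²*350 = (24*(-17) - 2)²*350 = (-408 - 2)²*350 = (-410)²*350 = 168100*350 = 58835000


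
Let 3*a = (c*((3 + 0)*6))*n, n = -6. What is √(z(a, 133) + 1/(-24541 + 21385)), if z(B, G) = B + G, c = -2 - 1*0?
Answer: √510466431/1578 ≈ 14.318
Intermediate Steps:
c = -2 (c = -2 + 0 = -2)
a = 72 (a = (-2*(3 + 0)*6*(-6))/3 = (-6*6*(-6))/3 = (-2*18*(-6))/3 = (-36*(-6))/3 = (⅓)*216 = 72)
√(z(a, 133) + 1/(-24541 + 21385)) = √((72 + 133) + 1/(-24541 + 21385)) = √(205 + 1/(-3156)) = √(205 - 1/3156) = √(646979/3156) = √510466431/1578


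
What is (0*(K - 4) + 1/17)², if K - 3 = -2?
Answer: 1/289 ≈ 0.0034602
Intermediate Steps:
K = 1 (K = 3 - 2 = 1)
(0*(K - 4) + 1/17)² = (0*(1 - 4) + 1/17)² = (0*(-3) + 1/17)² = (0 + 1/17)² = (1/17)² = 1/289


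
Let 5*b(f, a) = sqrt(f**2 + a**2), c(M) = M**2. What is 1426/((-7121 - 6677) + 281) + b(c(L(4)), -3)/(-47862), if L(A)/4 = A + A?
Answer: -1426/13517 - sqrt(1048585)/239310 ≈ -0.10978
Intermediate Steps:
L(A) = 8*A (L(A) = 4*(A + A) = 4*(2*A) = 8*A)
b(f, a) = sqrt(a**2 + f**2)/5 (b(f, a) = sqrt(f**2 + a**2)/5 = sqrt(a**2 + f**2)/5)
1426/((-7121 - 6677) + 281) + b(c(L(4)), -3)/(-47862) = 1426/((-7121 - 6677) + 281) + (sqrt((-3)**2 + ((8*4)**2)**2)/5)/(-47862) = 1426/(-13798 + 281) + (sqrt(9 + (32**2)**2)/5)*(-1/47862) = 1426/(-13517) + (sqrt(9 + 1024**2)/5)*(-1/47862) = 1426*(-1/13517) + (sqrt(9 + 1048576)/5)*(-1/47862) = -1426/13517 + (sqrt(1048585)/5)*(-1/47862) = -1426/13517 - sqrt(1048585)/239310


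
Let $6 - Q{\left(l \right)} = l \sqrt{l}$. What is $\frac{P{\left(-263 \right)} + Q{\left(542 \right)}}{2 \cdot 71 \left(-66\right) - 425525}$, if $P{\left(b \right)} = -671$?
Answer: $\frac{665}{434897} + \frac{542 \sqrt{542}}{434897} \approx 0.030543$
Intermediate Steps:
$Q{\left(l \right)} = 6 - l^{\frac{3}{2}}$ ($Q{\left(l \right)} = 6 - l \sqrt{l} = 6 - l^{\frac{3}{2}}$)
$\frac{P{\left(-263 \right)} + Q{\left(542 \right)}}{2 \cdot 71 \left(-66\right) - 425525} = \frac{-671 + \left(6 - 542^{\frac{3}{2}}\right)}{2 \cdot 71 \left(-66\right) - 425525} = \frac{-671 + \left(6 - 542 \sqrt{542}\right)}{142 \left(-66\right) - 425525} = \frac{-671 + \left(6 - 542 \sqrt{542}\right)}{-9372 - 425525} = \frac{-665 - 542 \sqrt{542}}{-434897} = \left(-665 - 542 \sqrt{542}\right) \left(- \frac{1}{434897}\right) = \frac{665}{434897} + \frac{542 \sqrt{542}}{434897}$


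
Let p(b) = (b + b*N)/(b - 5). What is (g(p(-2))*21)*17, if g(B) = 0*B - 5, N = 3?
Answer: -1785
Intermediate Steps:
p(b) = 4*b/(-5 + b) (p(b) = (b + b*3)/(b - 5) = (b + 3*b)/(-5 + b) = (4*b)/(-5 + b) = 4*b/(-5 + b))
g(B) = -5 (g(B) = 0 - 5 = -5)
(g(p(-2))*21)*17 = -5*21*17 = -105*17 = -1785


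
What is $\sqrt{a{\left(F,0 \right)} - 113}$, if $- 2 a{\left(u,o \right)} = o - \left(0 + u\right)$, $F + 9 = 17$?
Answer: $i \sqrt{109} \approx 10.44 i$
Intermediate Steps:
$F = 8$ ($F = -9 + 17 = 8$)
$a{\left(u,o \right)} = \frac{u}{2} - \frac{o}{2}$ ($a{\left(u,o \right)} = - \frac{o - \left(0 + u\right)}{2} = - \frac{o - u}{2} = \frac{u}{2} - \frac{o}{2}$)
$\sqrt{a{\left(F,0 \right)} - 113} = \sqrt{\left(\frac{1}{2} \cdot 8 - 0\right) - 113} = \sqrt{\left(4 + 0\right) - 113} = \sqrt{4 - 113} = \sqrt{-109} = i \sqrt{109}$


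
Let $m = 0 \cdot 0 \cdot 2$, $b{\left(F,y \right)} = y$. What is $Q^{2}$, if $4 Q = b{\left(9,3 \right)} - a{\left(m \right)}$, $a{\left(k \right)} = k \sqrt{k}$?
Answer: $\frac{9}{16} \approx 0.5625$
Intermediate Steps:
$m = 0$ ($m = 0 \cdot 2 = 0$)
$a{\left(k \right)} = k^{\frac{3}{2}}$
$Q = \frac{3}{4}$ ($Q = \frac{3 - 0^{\frac{3}{2}}}{4} = \frac{3 - 0}{4} = \frac{3 + 0}{4} = \frac{1}{4} \cdot 3 = \frac{3}{4} \approx 0.75$)
$Q^{2} = \left(\frac{3}{4}\right)^{2} = \frac{9}{16}$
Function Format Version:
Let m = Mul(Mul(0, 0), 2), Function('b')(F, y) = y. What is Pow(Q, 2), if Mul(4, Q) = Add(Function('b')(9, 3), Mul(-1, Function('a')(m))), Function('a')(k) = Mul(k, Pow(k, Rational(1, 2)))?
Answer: Rational(9, 16) ≈ 0.56250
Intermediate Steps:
m = 0 (m = Mul(0, 2) = 0)
Function('a')(k) = Pow(k, Rational(3, 2))
Q = Rational(3, 4) (Q = Mul(Rational(1, 4), Add(3, Mul(-1, Pow(0, Rational(3, 2))))) = Mul(Rational(1, 4), Add(3, Mul(-1, 0))) = Mul(Rational(1, 4), Add(3, 0)) = Mul(Rational(1, 4), 3) = Rational(3, 4) ≈ 0.75000)
Pow(Q, 2) = Pow(Rational(3, 4), 2) = Rational(9, 16)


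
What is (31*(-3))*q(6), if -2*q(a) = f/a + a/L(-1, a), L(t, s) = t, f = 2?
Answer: -527/2 ≈ -263.50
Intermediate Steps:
q(a) = a/2 - 1/a (q(a) = -(2/a + a/(-1))/2 = -(2/a + a*(-1))/2 = -(2/a - a)/2 = -(-a + 2/a)/2 = a/2 - 1/a)
(31*(-3))*q(6) = (31*(-3))*((½)*6 - 1/6) = -93*(3 - 1*⅙) = -93*(3 - ⅙) = -93*17/6 = -527/2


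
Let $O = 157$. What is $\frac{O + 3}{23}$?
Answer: $\frac{160}{23} \approx 6.9565$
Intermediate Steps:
$\frac{O + 3}{23} = \frac{157 + 3}{23} = \frac{1}{23} \cdot 160 = \frac{160}{23}$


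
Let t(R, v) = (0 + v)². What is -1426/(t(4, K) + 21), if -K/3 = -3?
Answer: -713/51 ≈ -13.980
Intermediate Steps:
K = 9 (K = -3*(-3) = 9)
t(R, v) = v²
-1426/(t(4, K) + 21) = -1426/(9² + 21) = -1426/(81 + 21) = -1426/102 = -1426*1/102 = -713/51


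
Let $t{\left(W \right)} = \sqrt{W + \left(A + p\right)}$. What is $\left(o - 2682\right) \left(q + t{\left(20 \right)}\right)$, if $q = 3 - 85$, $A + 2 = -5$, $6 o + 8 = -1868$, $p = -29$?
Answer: $\frac{736688}{3} - \frac{35936 i}{3} \approx 2.4556 \cdot 10^{5} - 11979.0 i$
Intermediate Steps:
$o = - \frac{938}{3}$ ($o = - \frac{4}{3} + \frac{1}{6} \left(-1868\right) = - \frac{4}{3} - \frac{934}{3} = - \frac{938}{3} \approx -312.67$)
$A = -7$ ($A = -2 - 5 = -7$)
$q = -82$ ($q = 3 - 85 = -82$)
$t{\left(W \right)} = \sqrt{-36 + W}$ ($t{\left(W \right)} = \sqrt{W - 36} = \sqrt{-36 + W}$)
$\left(o - 2682\right) \left(q + t{\left(20 \right)}\right) = \left(- \frac{938}{3} - 2682\right) \left(-82 + \sqrt{-36 + 20}\right) = - \frac{8984 \left(-82 + \sqrt{-16}\right)}{3} = - \frac{8984 \left(-82 + 4 i\right)}{3} = \frac{736688}{3} - \frac{35936 i}{3}$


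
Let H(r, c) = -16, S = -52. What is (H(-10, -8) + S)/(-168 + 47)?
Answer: 68/121 ≈ 0.56198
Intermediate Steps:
(H(-10, -8) + S)/(-168 + 47) = (-16 - 52)/(-168 + 47) = -68/(-121) = -68*(-1/121) = 68/121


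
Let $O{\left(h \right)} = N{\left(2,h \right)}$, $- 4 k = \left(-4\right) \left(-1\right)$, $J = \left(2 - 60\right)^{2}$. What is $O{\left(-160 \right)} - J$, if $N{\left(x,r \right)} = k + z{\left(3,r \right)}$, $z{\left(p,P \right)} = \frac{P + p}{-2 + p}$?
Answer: $-3522$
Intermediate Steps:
$J = 3364$ ($J = \left(-58\right)^{2} = 3364$)
$k = -1$ ($k = - \frac{\left(-4\right) \left(-1\right)}{4} = \left(- \frac{1}{4}\right) 4 = -1$)
$z{\left(p,P \right)} = \frac{P + p}{-2 + p}$
$N{\left(x,r \right)} = 2 + r$ ($N{\left(x,r \right)} = -1 + \frac{r + 3}{-2 + 3} = -1 + \frac{3 + r}{1} = -1 + 1 \left(3 + r\right) = -1 + \left(3 + r\right) = 2 + r$)
$O{\left(h \right)} = 2 + h$
$O{\left(-160 \right)} - J = \left(2 - 160\right) - 3364 = -158 - 3364 = -3522$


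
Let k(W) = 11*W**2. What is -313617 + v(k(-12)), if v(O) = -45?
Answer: -313662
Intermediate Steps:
-313617 + v(k(-12)) = -313617 - 45 = -313662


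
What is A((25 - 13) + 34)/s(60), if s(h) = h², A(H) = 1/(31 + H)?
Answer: 1/277200 ≈ 3.6075e-6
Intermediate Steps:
A((25 - 13) + 34)/s(60) = 1/((31 + ((25 - 13) + 34))*(60²)) = 1/((31 + (12 + 34))*3600) = (1/3600)/(31 + 46) = (1/3600)/77 = (1/77)*(1/3600) = 1/277200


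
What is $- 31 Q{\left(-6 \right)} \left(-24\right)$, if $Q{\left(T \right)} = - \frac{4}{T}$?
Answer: $496$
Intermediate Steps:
$- 31 Q{\left(-6 \right)} \left(-24\right) = - 31 \left(- \frac{4}{-6}\right) \left(-24\right) = - 31 \left(\left(-4\right) \left(- \frac{1}{6}\right)\right) \left(-24\right) = \left(-31\right) \frac{2}{3} \left(-24\right) = \left(- \frac{62}{3}\right) \left(-24\right) = 496$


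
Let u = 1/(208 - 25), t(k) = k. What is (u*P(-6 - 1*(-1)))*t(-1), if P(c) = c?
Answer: 5/183 ≈ 0.027322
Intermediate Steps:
u = 1/183 ≈ 0.0054645
(u*P(-6 - 1*(-1)))*t(-1) = ((-6 - 1*(-1))/183)*(-1) = ((-6 + 1)/183)*(-1) = ((1/183)*(-5))*(-1) = -5/183*(-1) = 5/183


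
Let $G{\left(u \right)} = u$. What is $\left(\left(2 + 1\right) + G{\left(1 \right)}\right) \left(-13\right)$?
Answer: $-52$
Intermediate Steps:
$\left(\left(2 + 1\right) + G{\left(1 \right)}\right) \left(-13\right) = \left(\left(2 + 1\right) + 1\right) \left(-13\right) = \left(3 + 1\right) \left(-13\right) = 4 \left(-13\right) = -52$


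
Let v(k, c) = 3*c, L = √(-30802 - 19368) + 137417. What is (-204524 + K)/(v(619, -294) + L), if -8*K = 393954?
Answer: -27718598411/14913485116 + 1015073*I*√50170/74567425580 ≈ -1.8586 + 0.0030491*I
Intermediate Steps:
K = -196977/4 (K = -⅛*393954 = -196977/4 ≈ -49244.)
L = 137417 + I*√50170 (L = √(-50170) + 137417 = I*√50170 + 137417 = 137417 + I*√50170 ≈ 1.3742e+5 + 223.99*I)
(-204524 + K)/(v(619, -294) + L) = (-204524 - 196977/4)/(3*(-294) + (137417 + I*√50170)) = -1015073/(4*(-882 + (137417 + I*√50170))) = -1015073/(4*(136535 + I*√50170))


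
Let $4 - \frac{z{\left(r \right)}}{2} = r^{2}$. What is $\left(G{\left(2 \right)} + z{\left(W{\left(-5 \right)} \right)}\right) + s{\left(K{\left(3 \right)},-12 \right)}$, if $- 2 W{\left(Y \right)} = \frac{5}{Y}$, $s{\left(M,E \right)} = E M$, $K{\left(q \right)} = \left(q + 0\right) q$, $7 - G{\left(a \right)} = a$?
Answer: $- \frac{191}{2} \approx -95.5$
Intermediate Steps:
$G{\left(a \right)} = 7 - a$
$K{\left(q \right)} = q^{2}$ ($K{\left(q \right)} = q q = q^{2}$)
$W{\left(Y \right)} = - \frac{5}{2 Y}$ ($W{\left(Y \right)} = - \frac{5 \frac{1}{Y}}{2} = - \frac{5}{2 Y}$)
$z{\left(r \right)} = 8 - 2 r^{2}$
$\left(G{\left(2 \right)} + z{\left(W{\left(-5 \right)} \right)}\right) + s{\left(K{\left(3 \right)},-12 \right)} = \left(\left(7 - 2\right) + \left(8 - 2 \left(- \frac{5}{2 \left(-5\right)}\right)^{2}\right)\right) - 12 \cdot 3^{2} = \left(\left(7 - 2\right) + \left(8 - 2 \left(\left(- \frac{5}{2}\right) \left(- \frac{1}{5}\right)\right)^{2}\right)\right) - 108 = \left(5 + \left(8 - \frac{2}{4}\right)\right) - 108 = \left(5 + \left(8 - \frac{1}{2}\right)\right) - 108 = \left(5 + \frac{15}{2}\right) - 108 = \frac{25}{2} - 108 = - \frac{191}{2}$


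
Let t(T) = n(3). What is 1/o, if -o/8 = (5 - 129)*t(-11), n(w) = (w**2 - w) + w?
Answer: 1/8928 ≈ 0.00011201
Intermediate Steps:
n(w) = w**2
t(T) = 9 (t(T) = 3**2 = 9)
o = 8928 (o = -8*(5 - 129)*9 = -(-992)*9 = -8*(-1116) = 8928)
1/o = 1/8928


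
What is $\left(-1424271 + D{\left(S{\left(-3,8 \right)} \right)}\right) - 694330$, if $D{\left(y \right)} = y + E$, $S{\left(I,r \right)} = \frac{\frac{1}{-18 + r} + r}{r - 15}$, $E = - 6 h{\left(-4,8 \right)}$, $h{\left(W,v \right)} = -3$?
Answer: $- \frac{148300889}{70} \approx -2.1186 \cdot 10^{6}$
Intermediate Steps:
$E = 18$ ($E = \left(-6\right) \left(-3\right) = 18$)
$S{\left(I,r \right)} = \frac{r + \frac{1}{-18 + r}}{-15 + r}$
$D{\left(y \right)} = 18 + y$ ($D{\left(y \right)} = y + 18 = 18 + y$)
$\left(-1424271 + D{\left(S{\left(-3,8 \right)} \right)}\right) - 694330 = \left(-1424271 + \left(18 + \frac{1 + 8^{2} - 144}{270 + 8^{2} - 264}\right)\right) - 694330 = \left(-1424271 + \left(18 + \frac{1 + 64 - 144}{270 + 64 - 264}\right)\right) - 694330 = \left(-1424271 + \left(18 + \frac{1}{70} \left(-79\right)\right)\right) - 694330 = \left(-1424271 + \left(18 - \frac{79}{70}\right)\right) - 694330 = \left(-1424271 + \frac{1181}{70}\right) - 694330 = - \frac{99697789}{70} - 694330 = - \frac{148300889}{70}$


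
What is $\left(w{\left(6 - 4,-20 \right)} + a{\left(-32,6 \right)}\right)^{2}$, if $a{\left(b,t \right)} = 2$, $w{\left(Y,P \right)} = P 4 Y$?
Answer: $24964$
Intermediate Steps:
$w{\left(Y,P \right)} = 4 P Y$
$\left(w{\left(6 - 4,-20 \right)} + a{\left(-32,6 \right)}\right)^{2} = \left(4 \left(-20\right) \left(6 - 4\right) + 2\right)^{2} = \left(4 \left(-20\right) 2 + 2\right)^{2} = \left(-160 + 2\right)^{2} = \left(-158\right)^{2} = 24964$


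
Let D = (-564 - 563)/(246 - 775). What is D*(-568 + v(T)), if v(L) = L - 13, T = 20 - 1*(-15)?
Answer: -26754/23 ≈ -1163.2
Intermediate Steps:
T = 35 (T = 20 + 15 = 35)
D = 49/23 (D = -1127/(-529) = -1127*(-1/529) = 49/23 ≈ 2.1304)
v(L) = -13 + L
D*(-568 + v(T)) = 49*(-568 + (-13 + 35))/23 = 49*(-568 + 22)/23 = (49/23)*(-546) = -26754/23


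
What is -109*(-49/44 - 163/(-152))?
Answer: 7521/1672 ≈ 4.4982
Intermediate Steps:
-109*(-49/44 - 163/(-152)) = -109*(-49*1/44 - 163*(-1/152)) = -109*(-49/44 + 163/152) = -109*(-69/1672) = 7521/1672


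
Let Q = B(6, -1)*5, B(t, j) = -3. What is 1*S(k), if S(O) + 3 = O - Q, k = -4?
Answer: 8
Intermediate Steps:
Q = -15 (Q = -3*5 = -15)
S(O) = 12 + O (S(O) = -3 + (O - 1*(-15)) = -3 + (O + 15) = -3 + (15 + O) = 12 + O)
1*S(k) = 1*(12 - 4) = 1*8 = 8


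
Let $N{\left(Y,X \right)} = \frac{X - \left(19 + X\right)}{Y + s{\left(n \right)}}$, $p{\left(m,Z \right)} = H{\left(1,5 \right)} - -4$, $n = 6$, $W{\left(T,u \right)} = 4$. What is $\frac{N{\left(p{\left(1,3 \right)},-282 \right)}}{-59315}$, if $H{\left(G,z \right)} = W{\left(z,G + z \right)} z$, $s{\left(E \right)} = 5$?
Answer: $\frac{19}{1720135} \approx 1.1046 \cdot 10^{-5}$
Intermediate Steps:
$H{\left(G,z \right)} = 4 z$
$p{\left(m,Z \right)} = 24$ ($p{\left(m,Z \right)} = 4 \cdot 5 - -4 = 20 + 4 = 24$)
$N{\left(Y,X \right)} = - \frac{19}{5 + Y}$ ($N{\left(Y,X \right)} = \frac{X - \left(19 + X\right)}{Y + 5} = - \frac{19}{5 + Y}$)
$\frac{N{\left(p{\left(1,3 \right)},-282 \right)}}{-59315} = \frac{\left(-19\right) \frac{1}{5 + 24}}{-59315} = - \frac{19}{29} \left(- \frac{1}{59315}\right) = \left(-19\right) \frac{1}{29} \left(- \frac{1}{59315}\right) = \left(- \frac{19}{29}\right) \left(- \frac{1}{59315}\right) = \frac{19}{1720135}$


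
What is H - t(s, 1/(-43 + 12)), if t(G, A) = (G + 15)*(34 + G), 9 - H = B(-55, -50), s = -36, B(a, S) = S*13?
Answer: 617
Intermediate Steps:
B(a, S) = 13*S
H = 659 (H = 9 - 13*(-50) = 9 - 1*(-650) = 9 + 650 = 659)
t(G, A) = (15 + G)*(34 + G)
H - t(s, 1/(-43 + 12)) = 659 - (510 + (-36)² + 49*(-36)) = 659 - (510 + 1296 - 1764) = 659 - 1*42 = 659 - 42 = 617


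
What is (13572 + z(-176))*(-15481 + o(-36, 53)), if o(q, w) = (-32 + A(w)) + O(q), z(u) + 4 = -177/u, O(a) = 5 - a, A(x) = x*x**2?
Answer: 318590483725/176 ≈ 1.8102e+9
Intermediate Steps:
A(x) = x**3
z(u) = -4 - 177/u
o(q, w) = -27 + w**3 - q (o(q, w) = (-32 + w**3) + (5 - q) = -27 + w**3 - q)
(13572 + z(-176))*(-15481 + o(-36, 53)) = (13572 + (-4 - 177/(-176)))*(-15481 + (-27 + 53**3 - 1*(-36))) = (13572 + (-4 - 177*(-1/176)))*(-15481 + (-27 + 148877 + 36)) = (13572 + (-4 + 177/176))*(-15481 + 148886) = (13572 - 527/176)*133405 = (2388145/176)*133405 = 318590483725/176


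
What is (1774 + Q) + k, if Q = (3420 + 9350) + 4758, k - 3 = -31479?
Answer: -12174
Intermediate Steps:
k = -31476 (k = 3 - 31479 = -31476)
Q = 17528 (Q = 12770 + 4758 = 17528)
(1774 + Q) + k = (1774 + 17528) - 31476 = 19302 - 31476 = -12174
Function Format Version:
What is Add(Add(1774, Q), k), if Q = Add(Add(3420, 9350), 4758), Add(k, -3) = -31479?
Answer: -12174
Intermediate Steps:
k = -31476 (k = Add(3, -31479) = -31476)
Q = 17528 (Q = Add(12770, 4758) = 17528)
Add(Add(1774, Q), k) = Add(Add(1774, 17528), -31476) = Add(19302, -31476) = -12174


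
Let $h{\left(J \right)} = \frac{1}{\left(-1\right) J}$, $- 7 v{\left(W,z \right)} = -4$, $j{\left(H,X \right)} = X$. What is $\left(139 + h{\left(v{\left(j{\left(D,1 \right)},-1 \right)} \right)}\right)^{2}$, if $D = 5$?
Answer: $\frac{301401}{16} \approx 18838.0$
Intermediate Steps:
$v{\left(W,z \right)} = \frac{4}{7}$ ($v{\left(W,z \right)} = \left(- \frac{1}{7}\right) \left(-4\right) = \frac{4}{7}$)
$h{\left(J \right)} = - \frac{1}{J}$
$\left(139 + h{\left(v{\left(j{\left(D,1 \right)},-1 \right)} \right)}\right)^{2} = \left(139 - \frac{1}{\frac{4}{7}}\right)^{2} = \left(139 - \frac{7}{4}\right)^{2} = \left(\frac{549}{4}\right)^{2} = \frac{301401}{16}$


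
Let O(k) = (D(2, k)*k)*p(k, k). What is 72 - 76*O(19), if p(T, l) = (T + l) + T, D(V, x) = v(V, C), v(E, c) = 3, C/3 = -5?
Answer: -246852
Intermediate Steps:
C = -15 (C = 3*(-5) = -15)
D(V, x) = 3
p(T, l) = l + 2*T
O(k) = 9*k**2 (O(k) = (3*k)*(k + 2*k) = (3*k)*(3*k) = 9*k**2)
72 - 76*O(19) = 72 - 684*19**2 = 72 - 684*361 = 72 - 76*3249 = 72 - 246924 = -246852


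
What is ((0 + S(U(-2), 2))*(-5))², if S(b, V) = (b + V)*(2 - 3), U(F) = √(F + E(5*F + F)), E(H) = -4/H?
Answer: 175/3 + 100*I*√15/3 ≈ 58.333 + 129.1*I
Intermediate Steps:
U(F) = √(F - 2/(3*F)) (U(F) = √(F - 4/(5*F + F)) = √(F - 4*1/(6*F)) = √(F - 2/(3*F)))
S(b, V) = -V - b (S(b, V) = (V + b)*(-1) = -V - b)
((0 + S(U(-2), 2))*(-5))² = ((0 + (-1*2 - √(-6/(-2) + 9*(-2))/3))*(-5))² = ((0 + (-2 - √(-6*(-½) - 18)/3))*(-5))² = ((0 + (-2 - √(3 - 18)/3))*(-5))² = ((0 + (-2 - √(-15)/3))*(-5))² = ((0 + (-2 - I*√15/3))*(-5))² = ((-2 - I*√15/3)*(-5))² = (10 + 5*I*√15/3)²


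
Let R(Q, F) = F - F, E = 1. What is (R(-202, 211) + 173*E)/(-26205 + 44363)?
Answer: 173/18158 ≈ 0.0095275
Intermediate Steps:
R(Q, F) = 0
(R(-202, 211) + 173*E)/(-26205 + 44363) = (0 + 173*1)/(-26205 + 44363) = (0 + 173)/18158 = 173*(1/18158) = 173/18158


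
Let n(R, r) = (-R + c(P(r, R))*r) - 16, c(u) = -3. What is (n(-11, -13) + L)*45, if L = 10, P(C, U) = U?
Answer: 1980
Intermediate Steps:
n(R, r) = -16 - R - 3*r (n(R, r) = (-R - 3*r) - 16 = -16 - R - 3*r)
(n(-11, -13) + L)*45 = ((-16 - 1*(-11) - 3*(-13)) + 10)*45 = ((-16 + 11 + 39) + 10)*45 = (34 + 10)*45 = 44*45 = 1980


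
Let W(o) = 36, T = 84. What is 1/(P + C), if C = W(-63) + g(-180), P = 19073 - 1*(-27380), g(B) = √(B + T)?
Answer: 46489/2161227217 - 4*I*√6/2161227217 ≈ 2.151e-5 - 4.5335e-9*I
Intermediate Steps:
g(B) = √(84 + B) (g(B) = √(B + 84) = √(84 + B))
P = 46453 (P = 19073 + 27380 = 46453)
C = 36 + 4*I*√6 (C = 36 + √(84 - 180) = 36 + √(-96) = 36 + 4*I*√6 ≈ 36.0 + 9.798*I)
1/(P + C) = 1/(46453 + (36 + 4*I*√6)) = 1/(46489 + 4*I*√6)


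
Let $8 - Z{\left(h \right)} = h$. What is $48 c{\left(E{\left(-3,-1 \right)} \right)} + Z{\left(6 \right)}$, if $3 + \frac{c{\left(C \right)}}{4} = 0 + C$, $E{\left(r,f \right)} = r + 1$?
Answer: $-958$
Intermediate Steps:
$E{\left(r,f \right)} = 1 + r$
$c{\left(C \right)} = -12 + 4 C$ ($c{\left(C \right)} = -12 + 4 \left(0 + C\right) = -12 + 4 C$)
$Z{\left(h \right)} = 8 - h$
$48 c{\left(E{\left(-3,-1 \right)} \right)} + Z{\left(6 \right)} = 48 \left(-12 + 4 \left(1 - 3\right)\right) + \left(8 - 6\right) = 48 \left(-12 + 4 \left(-2\right)\right) + \left(8 - 6\right) = 48 \left(-12 - 8\right) + 2 = 48 \left(-20\right) + 2 = -960 + 2 = -958$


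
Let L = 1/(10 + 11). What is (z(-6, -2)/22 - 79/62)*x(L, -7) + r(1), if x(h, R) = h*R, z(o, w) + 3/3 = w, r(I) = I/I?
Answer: 1504/1023 ≈ 1.4702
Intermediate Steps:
r(I) = 1
z(o, w) = -1 + w
L = 1/21 ≈ 0.047619
x(h, R) = R*h
(z(-6, -2)/22 - 79/62)*x(L, -7) + r(1) = ((-1 - 2)/22 - 79/62)*(-7*1/21) + 1 = (-3*1/22 - 79*1/62)*(-⅓) + 1 = (-3/22 - 79/62)*(-⅓) + 1 = -481/341*(-⅓) + 1 = 481/1023 + 1 = 1504/1023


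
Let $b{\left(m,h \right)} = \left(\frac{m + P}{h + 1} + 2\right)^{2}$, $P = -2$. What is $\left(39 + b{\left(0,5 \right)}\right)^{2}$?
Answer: $\frac{141376}{81} \approx 1745.4$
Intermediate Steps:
$b{\left(m,h \right)} = \left(2 + \frac{-2 + m}{1 + h}\right)^{2}$ ($b{\left(m,h \right)} = \left(\frac{m - 2}{h + 1} + 2\right)^{2} = \left(\frac{-2 + m}{1 + h} + 2\right)^{2} = \left(2 + \frac{-2 + m}{1 + h}\right)^{2}$)
$\left(39 + b{\left(0,5 \right)}\right)^{2} = \left(39 + \frac{\left(0 + 2 \cdot 5\right)^{2}}{\left(1 + 5\right)^{2}}\right)^{2} = \left(39 + \frac{\left(0 + 10\right)^{2}}{36}\right)^{2} = \left(39 + \frac{10^{2}}{36}\right)^{2} = \left(39 + \frac{1}{36} \cdot 100\right)^{2} = \left(39 + \frac{25}{9}\right)^{2} = \left(\frac{376}{9}\right)^{2} = \frac{141376}{81}$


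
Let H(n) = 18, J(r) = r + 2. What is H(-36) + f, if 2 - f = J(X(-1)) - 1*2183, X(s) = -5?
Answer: 2206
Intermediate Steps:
J(r) = 2 + r
f = 2188 (f = 2 - ((2 - 5) - 1*2183) = 2 - (-3 - 2183) = 2 - 1*(-2186) = 2 + 2186 = 2188)
H(-36) + f = 18 + 2188 = 2206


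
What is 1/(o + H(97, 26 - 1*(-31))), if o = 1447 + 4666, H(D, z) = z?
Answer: 1/6170 ≈ 0.00016207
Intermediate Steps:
o = 6113
1/(o + H(97, 26 - 1*(-31))) = 1/(6113 + (26 - 1*(-31))) = 1/(6113 + (26 + 31)) = 1/(6113 + 57) = 1/6170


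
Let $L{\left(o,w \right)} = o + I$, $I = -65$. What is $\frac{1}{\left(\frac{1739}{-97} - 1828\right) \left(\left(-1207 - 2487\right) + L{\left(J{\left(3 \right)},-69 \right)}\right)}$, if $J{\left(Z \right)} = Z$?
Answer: $\frac{97}{672530580} \approx 1.4423 \cdot 10^{-7}$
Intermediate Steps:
$L{\left(o,w \right)} = -65 + o$ ($L{\left(o,w \right)} = o - 65 = -65 + o$)
$\frac{1}{\left(\frac{1739}{-97} - 1828\right) \left(\left(-1207 - 2487\right) + L{\left(J{\left(3 \right)},-69 \right)}\right)} = \frac{1}{\left(\frac{1739}{-97} - 1828\right) \left(\left(-1207 - 2487\right) + \left(-65 + 3\right)\right)} = \frac{1}{\left(1739 \left(- \frac{1}{97}\right) - 1828\right) \left(\left(-1207 - 2487\right) - 62\right)} = \frac{1}{\left(- \frac{1739}{97} - 1828\right) \left(-3694 - 62\right)} = \frac{1}{\left(- \frac{179055}{97}\right) \left(-3756\right)} = \frac{1}{\frac{672530580}{97}} = \frac{97}{672530580}$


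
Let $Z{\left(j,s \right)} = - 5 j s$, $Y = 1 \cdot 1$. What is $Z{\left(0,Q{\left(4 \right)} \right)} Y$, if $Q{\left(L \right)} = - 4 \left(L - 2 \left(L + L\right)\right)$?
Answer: $0$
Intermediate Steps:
$Y = 1$
$Q{\left(L \right)} = 12 L$ ($Q{\left(L \right)} = - 4 \left(L - 2 \cdot 2 L\right) = - 4 \left(L - 4 L\right) = - 4 \left(- 3 L\right) = 12 L$)
$Z{\left(j,s \right)} = - 5 j s$
$Z{\left(0,Q{\left(4 \right)} \right)} Y = \left(-5\right) 0 \cdot 12 \cdot 4 \cdot 1 = \left(-5\right) 0 \cdot 48 \cdot 1 = 0 \cdot 1 = 0$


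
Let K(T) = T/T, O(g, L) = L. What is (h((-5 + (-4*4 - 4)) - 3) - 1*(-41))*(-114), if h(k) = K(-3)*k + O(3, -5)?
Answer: -912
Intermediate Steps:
K(T) = 1
h(k) = -5 + k (h(k) = 1*k - 5 = k - 5 = -5 + k)
(h((-5 + (-4*4 - 4)) - 3) - 1*(-41))*(-114) = ((-5 + ((-5 + (-4*4 - 4)) - 3)) - 1*(-41))*(-114) = ((-5 + ((-5 + (-16 - 4)) - 3)) + 41)*(-114) = ((-5 + ((-5 - 20) - 3)) + 41)*(-114) = ((-5 + (-25 - 3)) + 41)*(-114) = ((-5 - 28) + 41)*(-114) = (-33 + 41)*(-114) = 8*(-114) = -912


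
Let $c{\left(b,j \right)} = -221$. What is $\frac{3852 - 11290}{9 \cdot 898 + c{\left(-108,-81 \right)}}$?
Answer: $- \frac{7438}{7861} \approx -0.94619$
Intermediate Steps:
$\frac{3852 - 11290}{9 \cdot 898 + c{\left(-108,-81 \right)}} = \frac{3852 - 11290}{9 \cdot 898 - 221} = - \frac{7438}{8082 - 221} = - \frac{7438}{7861}$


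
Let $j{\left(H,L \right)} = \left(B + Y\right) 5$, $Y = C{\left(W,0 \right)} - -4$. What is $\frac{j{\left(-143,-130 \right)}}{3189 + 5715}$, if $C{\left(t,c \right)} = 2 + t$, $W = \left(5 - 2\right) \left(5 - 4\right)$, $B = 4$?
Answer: $\frac{65}{8904} \approx 0.0073001$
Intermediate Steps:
$W = 3$ ($W = 3 \cdot 1 = 3$)
$Y = 9$ ($Y = \left(2 + 3\right) - -4 = 5 + 4 = 9$)
$j{\left(H,L \right)} = 65$ ($j{\left(H,L \right)} = \left(4 + 9\right) 5 = 13 \cdot 5 = 65$)
$\frac{j{\left(-143,-130 \right)}}{3189 + 5715} = \frac{65}{3189 + 5715} = \frac{65}{8904}$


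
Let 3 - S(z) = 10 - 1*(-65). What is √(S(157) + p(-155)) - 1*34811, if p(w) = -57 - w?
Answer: -34811 + √26 ≈ -34806.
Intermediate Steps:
S(z) = -72 (S(z) = 3 - (10 - 1*(-65)) = 3 - (10 + 65) = 3 - 1*75 = 3 - 75 = -72)
√(S(157) + p(-155)) - 1*34811 = √(-72 + (-57 - 1*(-155))) - 1*34811 = √(-72 + (-57 + 155)) - 34811 = √(-72 + 98) - 34811 = √26 - 34811 = -34811 + √26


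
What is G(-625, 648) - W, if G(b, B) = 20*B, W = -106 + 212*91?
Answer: -6226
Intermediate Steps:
W = 19186 (W = -106 + 19292 = 19186)
G(-625, 648) - W = 20*648 - 1*19186 = 12960 - 19186 = -6226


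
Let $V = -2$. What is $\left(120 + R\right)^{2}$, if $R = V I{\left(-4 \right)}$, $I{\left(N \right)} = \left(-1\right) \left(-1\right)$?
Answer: $13924$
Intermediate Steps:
$I{\left(N \right)} = 1$
$R = -2$ ($R = \left(-2\right) 1 = -2$)
$\left(120 + R\right)^{2} = \left(120 - 2\right)^{2} = 118^{2} = 13924$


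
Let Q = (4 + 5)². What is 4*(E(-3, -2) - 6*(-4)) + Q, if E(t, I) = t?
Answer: 165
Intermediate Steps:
Q = 81 (Q = 9² = 81)
4*(E(-3, -2) - 6*(-4)) + Q = 4*(-3 - 6*(-4)) + 81 = 4*(-3 + 24) + 81 = 4*21 + 81 = 84 + 81 = 165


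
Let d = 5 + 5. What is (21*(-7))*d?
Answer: -1470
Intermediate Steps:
d = 10
(21*(-7))*d = (21*(-7))*10 = -147*10 = -1470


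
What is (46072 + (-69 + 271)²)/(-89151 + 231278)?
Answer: 86876/142127 ≈ 0.61126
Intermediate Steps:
(46072 + (-69 + 271)²)/(-89151 + 231278) = (46072 + 202²)/142127 = (46072 + 40804)*(1/142127) = 86876*(1/142127) = 86876/142127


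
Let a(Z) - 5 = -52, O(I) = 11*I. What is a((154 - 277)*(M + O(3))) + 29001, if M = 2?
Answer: 28954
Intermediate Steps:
a(Z) = -47 (a(Z) = 5 - 52 = -47)
a((154 - 277)*(M + O(3))) + 29001 = -47 + 29001 = 28954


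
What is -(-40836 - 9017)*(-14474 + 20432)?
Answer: 297024174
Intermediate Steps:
-(-40836 - 9017)*(-14474 + 20432) = -(-49853)*5958 = -1*(-297024174) = 297024174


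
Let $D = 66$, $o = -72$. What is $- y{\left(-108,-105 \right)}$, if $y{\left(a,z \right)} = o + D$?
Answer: $6$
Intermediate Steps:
$y{\left(a,z \right)} = -6$ ($y{\left(a,z \right)} = -72 + 66 = -6$)
$- y{\left(-108,-105 \right)} = \left(-1\right) \left(-6\right) = 6$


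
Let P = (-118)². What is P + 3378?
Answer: 17302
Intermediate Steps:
P = 13924
P + 3378 = 13924 + 3378 = 17302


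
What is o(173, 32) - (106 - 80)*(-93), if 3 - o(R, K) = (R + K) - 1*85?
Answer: 2301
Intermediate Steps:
o(R, K) = 88 - K - R (o(R, K) = 3 - ((R + K) - 1*85) = 3 - ((K + R) - 85) = 3 - (-85 + K + R) = 3 + (85 - K - R) = 88 - K - R)
o(173, 32) - (106 - 80)*(-93) = (88 - 1*32 - 1*173) - (106 - 80)*(-93) = (88 - 32 - 173) - 26*(-93) = -117 - 1*(-2418) = -117 + 2418 = 2301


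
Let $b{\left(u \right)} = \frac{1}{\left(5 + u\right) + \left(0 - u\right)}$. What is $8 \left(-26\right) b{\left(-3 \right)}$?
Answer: $- \frac{208}{5} \approx -41.6$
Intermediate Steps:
$b{\left(u \right)} = \frac{1}{5}$ ($b{\left(u \right)} = \frac{1}{\left(5 + u\right) - u} = \frac{1}{5}$)
$8 \left(-26\right) b{\left(-3 \right)} = 8 \left(-26\right) \frac{1}{5} = \left(-208\right) \frac{1}{5} = - \frac{208}{5}$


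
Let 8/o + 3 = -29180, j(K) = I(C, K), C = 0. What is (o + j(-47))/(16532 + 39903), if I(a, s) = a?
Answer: -8/1646942605 ≈ -4.8575e-9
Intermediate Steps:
j(K) = 0
o = -8/29183 (o = 8/(-3 - 29180) = 8/(-29183) = 8*(-1/29183) = -8/29183 ≈ -0.00027413)
(o + j(-47))/(16532 + 39903) = (-8/29183 + 0)/(16532 + 39903) = -8/29183/56435 = -8/29183*1/56435 = -8/1646942605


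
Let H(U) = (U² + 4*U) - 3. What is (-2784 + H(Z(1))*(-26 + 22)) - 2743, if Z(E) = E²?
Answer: -5535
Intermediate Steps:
H(U) = -3 + U² + 4*U
(-2784 + H(Z(1))*(-26 + 22)) - 2743 = (-2784 + (-3 + (1²)² + 4*1²)*(-26 + 22)) - 2743 = (-2784 + (-3 + 1² + 4*1)*(-4)) - 2743 = (-2784 + (-3 + 1 + 4)*(-4)) - 2743 = (-2784 + 2*(-4)) - 2743 = (-2784 - 8) - 2743 = -2792 - 2743 = -5535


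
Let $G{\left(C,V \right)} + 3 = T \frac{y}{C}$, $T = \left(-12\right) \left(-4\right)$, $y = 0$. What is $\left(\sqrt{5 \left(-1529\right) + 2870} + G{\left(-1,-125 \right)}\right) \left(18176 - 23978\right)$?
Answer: $17406 - 29010 i \sqrt{191} \approx 17406.0 - 4.0093 \cdot 10^{5} i$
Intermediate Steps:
$T = 48$
$G{\left(C,V \right)} = -3$ ($G{\left(C,V \right)} = -3 + 48 \frac{0}{C} = -3 + 48 \cdot 0 = -3 + 0 = -3$)
$\left(\sqrt{5 \left(-1529\right) + 2870} + G{\left(-1,-125 \right)}\right) \left(18176 - 23978\right) = \left(\sqrt{5 \left(-1529\right) + 2870} - 3\right) \left(18176 - 23978\right) = \left(\sqrt{-7645 + 2870} - 3\right) \left(-5802\right) = \left(\sqrt{-4775} - 3\right) \left(-5802\right) = \left(5 i \sqrt{191} - 3\right) \left(-5802\right) = \left(-3 + 5 i \sqrt{191}\right) \left(-5802\right) = 17406 - 29010 i \sqrt{191}$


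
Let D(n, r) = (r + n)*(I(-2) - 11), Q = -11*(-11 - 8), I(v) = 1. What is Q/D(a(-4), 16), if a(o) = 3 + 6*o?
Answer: 209/50 ≈ 4.1800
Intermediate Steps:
Q = 209 (Q = -11*(-19) = 209)
D(n, r) = -10*n - 10*r (D(n, r) = (r + n)*(1 - 11) = (n + r)*(-10) = -10*n - 10*r)
Q/D(a(-4), 16) = 209/(-10*(3 + 6*(-4)) - 10*16) = 209/(-10*(3 - 24) - 160) = 209/(-10*(-21) - 160) = 209/(210 - 160) = 209/50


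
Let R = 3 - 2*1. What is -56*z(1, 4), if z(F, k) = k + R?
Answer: -280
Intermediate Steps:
R = 1 (R = 3 - 2 = 1)
z(F, k) = 1 + k (z(F, k) = k + 1 = 1 + k)
-56*z(1, 4) = -56*(1 + 4) = -56*5 = -280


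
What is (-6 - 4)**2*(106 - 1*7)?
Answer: 9900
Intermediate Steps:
(-6 - 4)**2*(106 - 1*7) = (-10)**2*(106 - 7) = 100*99 = 9900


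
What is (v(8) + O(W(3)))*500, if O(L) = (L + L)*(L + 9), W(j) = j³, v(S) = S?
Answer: 976000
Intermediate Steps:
O(L) = 2*L*(9 + L) (O(L) = (2*L)*(9 + L) = 2*L*(9 + L))
(v(8) + O(W(3)))*500 = (8 + 2*3³*(9 + 3³))*500 = (8 + 2*27*(9 + 27))*500 = (8 + 2*27*36)*500 = (8 + 1944)*500 = 1952*500 = 976000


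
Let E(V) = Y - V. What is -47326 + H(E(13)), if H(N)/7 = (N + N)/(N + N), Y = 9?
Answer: -47319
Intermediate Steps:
E(V) = 9 - V
H(N) = 7 (H(N) = 7*((N + N)/(N + N)) = 7*((2*N)/((2*N))) = 7*((2*N)*(1/(2*N))) = 7*1 = 7)
-47326 + H(E(13)) = -47326 + 7 = -47319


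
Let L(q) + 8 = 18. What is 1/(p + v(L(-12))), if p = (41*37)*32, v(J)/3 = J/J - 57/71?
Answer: 71/3446666 ≈ 2.0600e-5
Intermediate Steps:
L(q) = 10 (L(q) = -8 + 18 = 10)
v(J) = 42/71 (v(J) = 3*(J/J - 57/71) = 3*(1 - 57*1/71) = 3*(1 - 57/71) = 3*(14/71) = 42/71)
p = 48544 (p = 1517*32 = 48544)
1/(p + v(L(-12))) = 1/(48544 + 42/71) = 1/(3446666/71) = 71/3446666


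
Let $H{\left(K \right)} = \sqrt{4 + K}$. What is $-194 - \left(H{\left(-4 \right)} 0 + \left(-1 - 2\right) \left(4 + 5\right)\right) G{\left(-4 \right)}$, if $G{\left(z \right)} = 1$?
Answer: $-167$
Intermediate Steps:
$-194 - \left(H{\left(-4 \right)} 0 + \left(-1 - 2\right) \left(4 + 5\right)\right) G{\left(-4 \right)} = -194 - \left(\sqrt{4 - 4} \cdot 0 + \left(-1 - 2\right) \left(4 + 5\right)\right) 1 = -194 - \left(\sqrt{0} \cdot 0 + \left(-1 - 2\right) 9\right) 1 = -194 - \left(0 \cdot 0 - 27\right) 1 = -194 - \left(0 - 27\right) 1 = -194 - \left(-27\right) 1 = -194 - -27 = -194 + 27 = -167$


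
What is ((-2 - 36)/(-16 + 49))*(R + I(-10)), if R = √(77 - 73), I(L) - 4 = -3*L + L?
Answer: -988/33 ≈ -29.939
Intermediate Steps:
I(L) = 4 - 2*L (I(L) = 4 + (-3*L + L) = 4 - 2*L)
R = 2 (R = √4 = 2)
((-2 - 36)/(-16 + 49))*(R + I(-10)) = ((-2 - 36)/(-16 + 49))*(2 + (4 - 2*(-10))) = (-38/33)*(2 + (4 + 20)) = (-38*1/33)*(2 + 24) = -38/33*26 = -988/33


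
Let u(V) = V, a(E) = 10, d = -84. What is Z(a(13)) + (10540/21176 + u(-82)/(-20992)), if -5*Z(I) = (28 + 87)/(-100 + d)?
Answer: 424631/677632 ≈ 0.62664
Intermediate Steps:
Z(I) = ⅛ (Z(I) = -(28 + 87)/(5*(-100 - 84)) = -23/(-184) = -23*(-1)/184 = -⅕*(-5/8) = ⅛)
Z(a(13)) + (10540/21176 + u(-82)/(-20992)) = ⅛ + (10540/21176 - 82/(-20992)) = ⅛ + (10540*(1/21176) - 82*(-1/20992)) = ⅛ + (2635/5294 + 1/256) = ⅛ + 339927/677632 = 424631/677632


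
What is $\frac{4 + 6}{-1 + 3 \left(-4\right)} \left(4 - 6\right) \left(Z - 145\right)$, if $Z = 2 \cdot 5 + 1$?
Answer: $- \frac{2680}{13} \approx -206.15$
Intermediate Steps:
$Z = 11$ ($Z = 10 + 1 = 11$)
$\frac{4 + 6}{-1 + 3 \left(-4\right)} \left(4 - 6\right) \left(Z - 145\right) = \frac{4 + 6}{-1 + 3 \left(-4\right)} \left(4 - 6\right) \left(11 - 145\right) = \frac{10}{-1 - 12} \left(-2\right) \left(-134\right) = \frac{10}{-13} \left(-2\right) \left(-134\right) = 10 \left(- \frac{1}{13}\right) \left(-2\right) \left(-134\right) = \left(- \frac{10}{13}\right) \left(-2\right) \left(-134\right) = \frac{20}{13} \left(-134\right) = - \frac{2680}{13}$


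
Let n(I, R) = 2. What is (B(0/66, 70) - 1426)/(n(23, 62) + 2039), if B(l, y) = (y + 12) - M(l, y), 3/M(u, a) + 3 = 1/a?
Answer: -280686/426569 ≈ -0.65801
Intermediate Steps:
M(u, a) = 3/(-3 + 1/a)
B(l, y) = 12 + y + 3*y/(-1 + 3*y) (B(l, y) = (y + 12) - (-3)*y/(-1 + 3*y) = (12 + y) + 3*y/(-1 + 3*y) = 12 + y + 3*y/(-1 + 3*y))
(B(0/66, 70) - 1426)/(n(23, 62) + 2039) = ((-12 + 3*70**2 + 38*70)/(-1 + 3*70) - 1426)/(2 + 2039) = ((-12 + 3*4900 + 2660)/(-1 + 210) - 1426)/2041 = ((-12 + 14700 + 2660)/209 - 1426)*(1/2041) = ((1/209)*17348 - 1426)*(1/2041) = (17348/209 - 1426)*(1/2041) = -280686/209*1/2041 = -280686/426569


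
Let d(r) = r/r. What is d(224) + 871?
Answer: 872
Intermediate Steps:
d(r) = 1
d(224) + 871 = 1 + 871 = 872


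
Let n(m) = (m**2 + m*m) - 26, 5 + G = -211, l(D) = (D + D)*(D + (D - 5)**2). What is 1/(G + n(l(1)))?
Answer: 1/2070 ≈ 0.00048309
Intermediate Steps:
l(D) = 2*D*(D + (-5 + D)**2) (l(D) = (2*D)*(D + (-5 + D)**2) = 2*D*(D + (-5 + D)**2))
G = -216 (G = -5 - 211 = -216)
n(m) = -26 + 2*m**2 (n(m) = (m**2 + m**2) - 26 = 2*m**2 - 26 = -26 + 2*m**2)
1/(G + n(l(1))) = 1/(-216 + (-26 + 2*(2*1*(1 + (-5 + 1)**2))**2)) = 1/(-216 + (-26 + 2*(2*1*(1 + (-4)**2))**2)) = 1/(-216 + (-26 + 2*(2*1*(1 + 16))**2)) = 1/(-216 + (-26 + 2*(2*1*17)**2)) = 1/(-216 + (-26 + 2*34**2)) = 1/(-216 + (-26 + 2*1156)) = 1/(-216 + (-26 + 2312)) = 1/(-216 + 2286) = 1/2070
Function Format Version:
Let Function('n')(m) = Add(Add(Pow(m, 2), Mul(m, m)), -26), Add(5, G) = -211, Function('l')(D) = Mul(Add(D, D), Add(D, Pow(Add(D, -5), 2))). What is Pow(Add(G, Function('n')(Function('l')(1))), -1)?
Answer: Rational(1, 2070) ≈ 0.00048309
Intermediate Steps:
Function('l')(D) = Mul(2, D, Add(D, Pow(Add(-5, D), 2))) (Function('l')(D) = Mul(Mul(2, D), Add(D, Pow(Add(-5, D), 2))) = Mul(2, D, Add(D, Pow(Add(-5, D), 2))))
G = -216 (G = Add(-5, -211) = -216)
Function('n')(m) = Add(-26, Mul(2, Pow(m, 2))) (Function('n')(m) = Add(Add(Pow(m, 2), Pow(m, 2)), -26) = Add(Mul(2, Pow(m, 2)), -26) = Add(-26, Mul(2, Pow(m, 2))))
Pow(Add(G, Function('n')(Function('l')(1))), -1) = Pow(Add(-216, Add(-26, Mul(2, Pow(Mul(2, 1, Add(1, Pow(Add(-5, 1), 2))), 2)))), -1) = Pow(Add(-216, Add(-26, Mul(2, Pow(Mul(2, 1, Add(1, Pow(-4, 2))), 2)))), -1) = Pow(Add(-216, Add(-26, Mul(2, Pow(Mul(2, 1, Add(1, 16)), 2)))), -1) = Pow(Add(-216, Add(-26, Mul(2, Pow(Mul(2, 1, 17), 2)))), -1) = Pow(Add(-216, Add(-26, Mul(2, Pow(34, 2)))), -1) = Pow(Add(-216, Add(-26, Mul(2, 1156))), -1) = Pow(Add(-216, Add(-26, 2312)), -1) = Pow(Add(-216, 2286), -1) = Pow(2070, -1) = Rational(1, 2070)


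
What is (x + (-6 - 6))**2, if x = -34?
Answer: 2116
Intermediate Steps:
(x + (-6 - 6))**2 = (-34 + (-6 - 6))**2 = (-34 - 12)**2 = (-46)**2 = 2116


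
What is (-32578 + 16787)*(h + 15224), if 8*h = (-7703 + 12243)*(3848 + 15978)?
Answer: -177908969889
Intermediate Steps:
h = 11251255 (h = ((-7703 + 12243)*(3848 + 15978))/8 = (4540*19826)/8 = (1/8)*90010040 = 11251255)
(-32578 + 16787)*(h + 15224) = (-32578 + 16787)*(11251255 + 15224) = -15791*11266479 = -177908969889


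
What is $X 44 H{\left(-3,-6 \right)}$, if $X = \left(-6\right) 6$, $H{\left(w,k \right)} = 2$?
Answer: $-3168$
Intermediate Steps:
$X = -36$
$X 44 H{\left(-3,-6 \right)} = \left(-36\right) 44 \cdot 2 = \left(-1584\right) 2 = -3168$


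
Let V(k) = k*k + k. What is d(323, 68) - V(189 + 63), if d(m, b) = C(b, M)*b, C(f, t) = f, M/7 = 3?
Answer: -59132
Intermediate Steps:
M = 21 (M = 7*3 = 21)
d(m, b) = b² (d(m, b) = b*b = b²)
V(k) = k + k² (V(k) = k² + k = k + k²)
d(323, 68) - V(189 + 63) = 68² - (189 + 63)*(1 + (189 + 63)) = 4624 - 252*(1 + 252) = 4624 - 252*253 = 4624 - 1*63756 = 4624 - 63756 = -59132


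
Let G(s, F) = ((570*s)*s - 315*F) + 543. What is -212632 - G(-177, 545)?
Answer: -17899030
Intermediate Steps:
G(s, F) = 543 - 315*F + 570*s**2 (G(s, F) = (570*s**2 - 315*F) + 543 = (-315*F + 570*s**2) + 543 = 543 - 315*F + 570*s**2)
-212632 - G(-177, 545) = -212632 - (543 - 315*545 + 570*(-177)**2) = -212632 - (543 - 171675 + 570*31329) = -212632 - (543 - 171675 + 17857530) = -212632 - 1*17686398 = -212632 - 17686398 = -17899030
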